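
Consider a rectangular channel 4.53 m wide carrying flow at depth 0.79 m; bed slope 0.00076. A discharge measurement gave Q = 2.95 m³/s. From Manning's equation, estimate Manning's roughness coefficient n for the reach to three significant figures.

0.0234

A = b·y = 4.53 × 0.79 = 3.579 m²
P = b + 2y = 4.53 + 2×0.79 = 6.110 m
R = A/P = 3.579/6.110 = 0.5857 m
n = (1/Q)·A·R^(2/3)·S^(1/2) = (1/2.95) × 3.579 × 0.7000 × 0.02757 = 0.02341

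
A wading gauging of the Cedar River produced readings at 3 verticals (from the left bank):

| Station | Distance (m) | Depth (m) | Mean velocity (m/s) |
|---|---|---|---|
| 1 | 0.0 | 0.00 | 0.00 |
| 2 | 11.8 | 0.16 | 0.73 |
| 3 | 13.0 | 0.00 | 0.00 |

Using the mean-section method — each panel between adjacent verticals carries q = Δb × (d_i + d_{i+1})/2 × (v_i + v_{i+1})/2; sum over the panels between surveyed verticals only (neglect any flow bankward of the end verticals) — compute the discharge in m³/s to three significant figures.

0.380 m³/s

Panel 1-2: Δb = 11.8 m, d̄ = (0.00+0.16)/2 = 0.08, v̄ = (0.00+0.73)/2 = 0.365 → q = 11.8×0.08×0.365 = 0.3446 m³/s
Panel 2-3: Δb = 1.2 m, d̄ = (0.16+0.00)/2 = 0.08, v̄ = (0.73+0.00)/2 = 0.365 → q = 1.2×0.08×0.365 = 0.03504 m³/s
Q = Σ q = 0.3796 m³/s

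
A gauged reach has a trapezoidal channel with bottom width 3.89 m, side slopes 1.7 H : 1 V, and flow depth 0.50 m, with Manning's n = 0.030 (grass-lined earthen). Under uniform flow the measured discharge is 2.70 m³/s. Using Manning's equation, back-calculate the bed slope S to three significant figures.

A = (b + z·y)·y = (3.89 + 1.7×0.50)×0.50 = 2.370 m²
P = b + 2y√(1+z²) = 3.89 + 2×0.50×√(1+1.7²) = 5.862 m
R = A/P = 2.370/5.862 = 0.4043 m
S = (Q·n / (1·A·R^(2/3)))² = (2.70×0.030 / (1×2.370×0.5467))² = 0.003908

0.00391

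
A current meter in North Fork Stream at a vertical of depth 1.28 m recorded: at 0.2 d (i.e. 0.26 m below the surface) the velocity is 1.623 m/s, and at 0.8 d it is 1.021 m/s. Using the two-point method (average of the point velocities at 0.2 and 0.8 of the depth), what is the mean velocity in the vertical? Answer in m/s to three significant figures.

v̄ = (1.623 + 1.021) / 2 = 1.322 m/s

1.32 m/s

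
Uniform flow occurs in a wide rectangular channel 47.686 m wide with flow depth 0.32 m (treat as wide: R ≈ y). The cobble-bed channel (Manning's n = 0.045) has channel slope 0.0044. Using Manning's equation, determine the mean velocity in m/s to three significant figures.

A = b·y = 47.686 × 0.32 = 15.26 m²
Wide channel: R ≈ y = 0.32 m
Q = (1/n)·A·R^(2/3)·S^(1/2) = (1/0.045) × 15.26 × 0.3200^(2/3) × 0.0044^(1/2) = 10.52 m³/s
V = Q/A = 10.52/15.26 = 0.6896 m/s

0.690 m/s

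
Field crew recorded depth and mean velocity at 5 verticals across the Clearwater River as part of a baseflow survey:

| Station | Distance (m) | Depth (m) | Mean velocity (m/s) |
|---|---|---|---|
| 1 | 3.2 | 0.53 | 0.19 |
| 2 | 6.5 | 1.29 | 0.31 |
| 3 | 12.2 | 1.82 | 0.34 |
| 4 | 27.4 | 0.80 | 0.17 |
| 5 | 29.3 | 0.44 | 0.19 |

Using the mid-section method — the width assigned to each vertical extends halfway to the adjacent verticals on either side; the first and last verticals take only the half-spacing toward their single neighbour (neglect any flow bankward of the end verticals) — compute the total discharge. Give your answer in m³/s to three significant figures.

w_1 = (6.5 − 3.2)/2 = 1.65 m; q_1 = 0.19 × 0.53 × 1.65 = 0.1662 m³/s
w_2 = (12.2 − 3.2)/2 = 4.5 m; q_2 = 0.31 × 1.29 × 4.5 = 1.800 m³/s
w_3 = (27.4 − 6.5)/2 = 10.45 m; q_3 = 0.34 × 1.82 × 10.45 = 6.466 m³/s
w_4 = (29.3 − 12.2)/2 = 8.55 m; q_4 = 0.17 × 0.80 × 8.55 = 1.163 m³/s
w_5 = (29.3 − 27.4)/2 = 0.95 m; q_5 = 0.19 × 0.44 × 0.95 = 0.07942 m³/s
Q = Σ qᵢ = 9.674 m³/s

9.67 m³/s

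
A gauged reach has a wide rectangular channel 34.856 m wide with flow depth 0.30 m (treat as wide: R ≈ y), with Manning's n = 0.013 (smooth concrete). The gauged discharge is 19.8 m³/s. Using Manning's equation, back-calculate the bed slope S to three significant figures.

0.00302

A = b·y = 34.856 × 0.30 = 10.46 m²
Wide channel: R ≈ y = 0.30 m
S = (Q·n / (1·A·R^(2/3)))² = (19.8×0.013 / (1×10.46×0.4481))² = 0.003017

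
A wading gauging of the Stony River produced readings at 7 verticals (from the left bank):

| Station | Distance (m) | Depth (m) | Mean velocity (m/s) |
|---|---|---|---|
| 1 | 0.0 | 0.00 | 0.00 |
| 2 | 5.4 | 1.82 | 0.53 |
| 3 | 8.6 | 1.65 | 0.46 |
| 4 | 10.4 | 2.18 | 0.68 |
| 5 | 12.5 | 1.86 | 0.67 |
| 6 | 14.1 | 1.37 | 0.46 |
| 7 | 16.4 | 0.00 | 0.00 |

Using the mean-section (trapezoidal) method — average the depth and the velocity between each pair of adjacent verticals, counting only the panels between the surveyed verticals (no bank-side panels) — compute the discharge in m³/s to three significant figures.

10.7 m³/s

Panel 1-2: Δb = 5.4 m, d̄ = (0.00+1.82)/2 = 0.91, v̄ = (0.00+0.53)/2 = 0.265 → q = 5.4×0.91×0.265 = 1.302 m³/s
Panel 2-3: Δb = 3.2 m, d̄ = (1.82+1.65)/2 = 1.735, v̄ = (0.53+0.46)/2 = 0.495 → q = 3.2×1.735×0.495 = 2.748 m³/s
Panel 3-4: Δb = 1.8 m, d̄ = (1.65+2.18)/2 = 1.915, v̄ = (0.46+0.68)/2 = 0.57 → q = 1.8×1.915×0.57 = 1.965 m³/s
Panel 4-5: Δb = 2.1 m, d̄ = (2.18+1.86)/2 = 2.02, v̄ = (0.68+0.67)/2 = 0.675 → q = 2.1×2.02×0.675 = 2.863 m³/s
Panel 5-6: Δb = 1.6 m, d̄ = (1.86+1.37)/2 = 1.615, v̄ = (0.67+0.46)/2 = 0.565 → q = 1.6×1.615×0.565 = 1.460 m³/s
Panel 6-7: Δb = 2.3 m, d̄ = (1.37+0.00)/2 = 0.685, v̄ = (0.46+0.00)/2 = 0.23 → q = 2.3×0.685×0.23 = 0.3624 m³/s
Q = Σ q = 10.70 m³/s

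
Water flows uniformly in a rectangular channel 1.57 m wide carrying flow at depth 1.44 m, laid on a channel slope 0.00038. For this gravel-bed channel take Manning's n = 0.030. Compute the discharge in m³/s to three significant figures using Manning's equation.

0.935 m³/s

A = b·y = 1.57 × 1.44 = 2.261 m²
P = b + 2y = 1.57 + 2×1.44 = 4.450 m
R = A/P = 2.261/4.450 = 0.5080 m
Q = (1/n)·A·R^(2/3)·S^(1/2) = (1/0.030) × 2.261 × 0.5080^(2/3) × 0.00038^(1/2) = 0.9353 m³/s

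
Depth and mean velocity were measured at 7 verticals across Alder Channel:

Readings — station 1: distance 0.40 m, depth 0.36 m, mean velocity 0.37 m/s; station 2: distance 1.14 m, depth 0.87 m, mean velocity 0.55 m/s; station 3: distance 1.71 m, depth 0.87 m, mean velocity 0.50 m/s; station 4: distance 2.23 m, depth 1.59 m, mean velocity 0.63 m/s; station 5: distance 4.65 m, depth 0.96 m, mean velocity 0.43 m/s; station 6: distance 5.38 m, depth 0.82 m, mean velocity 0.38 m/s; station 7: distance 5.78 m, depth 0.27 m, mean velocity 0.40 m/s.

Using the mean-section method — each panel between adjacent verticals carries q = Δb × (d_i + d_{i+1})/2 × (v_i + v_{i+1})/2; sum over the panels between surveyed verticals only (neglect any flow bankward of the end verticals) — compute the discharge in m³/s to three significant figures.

Panel 1-2: Δb = 0.74 m, d̄ = (0.36+0.87)/2 = 0.615, v̄ = (0.37+0.55)/2 = 0.46 → q = 0.74×0.615×0.46 = 0.2093 m³/s
Panel 2-3: Δb = 0.57 m, d̄ = (0.87+0.87)/2 = 0.87, v̄ = (0.55+0.50)/2 = 0.525 → q = 0.57×0.87×0.525 = 0.2603 m³/s
Panel 3-4: Δb = 0.52 m, d̄ = (0.87+1.59)/2 = 1.23, v̄ = (0.50+0.63)/2 = 0.565 → q = 0.52×1.23×0.565 = 0.3614 m³/s
Panel 4-5: Δb = 2.42 m, d̄ = (1.59+0.96)/2 = 1.275, v̄ = (0.63+0.43)/2 = 0.53 → q = 2.42×1.275×0.53 = 1.635 m³/s
Panel 5-6: Δb = 0.73 m, d̄ = (0.96+0.82)/2 = 0.89, v̄ = (0.43+0.38)/2 = 0.405 → q = 0.73×0.89×0.405 = 0.2631 m³/s
Panel 6-7: Δb = 0.4 m, d̄ = (0.82+0.27)/2 = 0.545, v̄ = (0.38+0.40)/2 = 0.39 → q = 0.4×0.545×0.39 = 0.08502 m³/s
Q = Σ q = 2.815 m³/s

2.81 m³/s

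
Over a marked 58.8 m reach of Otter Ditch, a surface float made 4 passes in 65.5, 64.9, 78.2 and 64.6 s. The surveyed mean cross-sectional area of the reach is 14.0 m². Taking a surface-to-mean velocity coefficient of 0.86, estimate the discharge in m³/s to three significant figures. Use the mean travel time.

10.4 m³/s

t̄ = (65.5 + 64.9 + 78.2 + 64.6) / 4 = 68.3 s
v_surface = L / t̄ = 58.8 / 68.3 = 0.8609 m/s
v_mean = 0.86 × 0.8609 = 0.7404 m/s
Q = A × v_mean = 14.0 × 0.7404 = 10.37 m³/s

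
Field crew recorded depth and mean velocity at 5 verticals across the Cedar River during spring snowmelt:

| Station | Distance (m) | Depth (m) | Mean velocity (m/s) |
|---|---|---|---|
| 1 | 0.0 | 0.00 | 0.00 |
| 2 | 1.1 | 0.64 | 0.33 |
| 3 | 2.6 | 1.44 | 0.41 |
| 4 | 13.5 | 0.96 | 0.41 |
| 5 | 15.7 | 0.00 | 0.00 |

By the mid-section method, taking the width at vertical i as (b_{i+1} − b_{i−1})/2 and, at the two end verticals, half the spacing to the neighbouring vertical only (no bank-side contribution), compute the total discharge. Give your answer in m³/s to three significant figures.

6.51 m³/s

w_2 = (2.6 − 0.0)/2 = 1.3 m; q_2 = 0.33 × 0.64 × 1.3 = 0.2746 m³/s
w_3 = (13.5 − 1.1)/2 = 6.2 m; q_3 = 0.41 × 1.44 × 6.2 = 3.660 m³/s
w_4 = (15.7 − 2.6)/2 = 6.55 m; q_4 = 0.41 × 0.96 × 6.55 = 2.578 m³/s
Stations 1, 5 contribute zero (depth or velocity is 0).
Q = Σ qᵢ = 6.513 m³/s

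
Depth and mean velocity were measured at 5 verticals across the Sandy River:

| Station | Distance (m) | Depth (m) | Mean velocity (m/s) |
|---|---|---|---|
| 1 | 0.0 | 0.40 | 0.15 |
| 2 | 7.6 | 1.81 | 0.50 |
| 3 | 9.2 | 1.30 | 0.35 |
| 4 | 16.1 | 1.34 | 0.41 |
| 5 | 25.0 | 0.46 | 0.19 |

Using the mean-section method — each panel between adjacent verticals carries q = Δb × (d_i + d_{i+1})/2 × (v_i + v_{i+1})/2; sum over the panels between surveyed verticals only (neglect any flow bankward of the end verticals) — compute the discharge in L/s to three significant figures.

Panel 1-2: Δb = 7.6 m, d̄ = (0.40+1.81)/2 = 1.105, v̄ = (0.15+0.50)/2 = 0.325 → q = 7.6×1.105×0.325 = 2.729 m³/s
Panel 2-3: Δb = 1.6 m, d̄ = (1.81+1.30)/2 = 1.555, v̄ = (0.50+0.35)/2 = 0.425 → q = 1.6×1.555×0.425 = 1.057 m³/s
Panel 3-4: Δb = 6.9 m, d̄ = (1.30+1.34)/2 = 1.32, v̄ = (0.35+0.41)/2 = 0.38 → q = 6.9×1.32×0.38 = 3.461 m³/s
Panel 4-5: Δb = 8.9 m, d̄ = (1.34+0.46)/2 = 0.9, v̄ = (0.41+0.19)/2 = 0.3 → q = 8.9×0.9×0.3 = 2.403 m³/s
Q = Σ q = 9.651 m³/s
= 9.651 × 1000 = 9651 L/s

9650 L/s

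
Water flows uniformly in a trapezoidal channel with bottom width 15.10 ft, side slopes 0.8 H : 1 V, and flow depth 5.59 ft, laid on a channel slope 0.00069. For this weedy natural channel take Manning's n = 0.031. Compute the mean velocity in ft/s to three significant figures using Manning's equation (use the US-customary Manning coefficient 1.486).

3.02 ft/s

A = (b + z·y)·y = (15.10 + 0.8×5.59)×5.59 = 109.4 ft²
P = b + 2y√(1+z²) = 15.10 + 2×5.59×√(1+0.8²) = 29.42 ft
R = A/P = 109.4/29.42 = 3.719 ft
Q = (1.486/n)·A·R^(2/3)·S^(1/2) = (1.486/0.031) × 109.4 × 3.719^(2/3) × 0.00069^(1/2) = 330.7 ft³/s
V = Q/A = 330.7/109.4 = 3.023 ft/s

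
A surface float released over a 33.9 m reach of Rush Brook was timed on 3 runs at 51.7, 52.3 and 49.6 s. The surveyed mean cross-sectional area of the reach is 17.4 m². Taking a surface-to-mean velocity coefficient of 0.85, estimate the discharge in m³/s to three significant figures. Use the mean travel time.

9.79 m³/s

t̄ = (51.7 + 52.3 + 49.6) / 3 = 51.2 s
v_surface = L / t̄ = 33.9 / 51.2 = 0.6621 m/s
v_mean = 0.85 × 0.6621 = 0.5628 m/s
Q = A × v_mean = 17.4 × 0.5628 = 9.793 m³/s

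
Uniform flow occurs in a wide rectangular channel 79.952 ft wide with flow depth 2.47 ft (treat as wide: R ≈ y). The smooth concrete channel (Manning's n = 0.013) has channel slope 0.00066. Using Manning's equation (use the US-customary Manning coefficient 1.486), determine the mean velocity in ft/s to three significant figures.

5.37 ft/s

A = b·y = 79.952 × 2.47 = 197.5 ft²
Wide channel: R ≈ y = 2.47 ft
Q = (1.486/n)·A·R^(2/3)·S^(1/2) = (1.486/0.013) × 197.5 × 2.470^(2/3) × 0.00066^(1/2) = 1060 ft³/s
V = Q/A = 1060/197.5 = 5.366 ft/s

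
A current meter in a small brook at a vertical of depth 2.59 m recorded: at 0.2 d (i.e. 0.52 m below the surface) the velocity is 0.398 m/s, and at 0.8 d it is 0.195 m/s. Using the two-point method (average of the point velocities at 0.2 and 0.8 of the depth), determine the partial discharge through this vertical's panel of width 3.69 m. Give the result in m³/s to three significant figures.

v̄ = (0.398 + 0.195) / 2 = 0.2965 m/s
q = v̄ × d × w = 0.2965 × 2.59 × 3.69 = 2.834 m³/s

2.83 m³/s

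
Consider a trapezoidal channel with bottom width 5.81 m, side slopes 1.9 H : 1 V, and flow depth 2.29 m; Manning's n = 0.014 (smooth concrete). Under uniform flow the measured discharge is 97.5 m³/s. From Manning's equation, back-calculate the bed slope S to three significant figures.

A = (b + z·y)·y = (5.81 + 1.9×2.29)×2.29 = 23.27 m²
P = b + 2y√(1+z²) = 5.81 + 2×2.29×√(1+1.9²) = 15.64 m
R = A/P = 23.27/15.64 = 1.487 m
S = (Q·n / (1·A·R^(2/3)))² = (97.5×0.014 / (1×23.27×1.303))² = 0.002027

0.00203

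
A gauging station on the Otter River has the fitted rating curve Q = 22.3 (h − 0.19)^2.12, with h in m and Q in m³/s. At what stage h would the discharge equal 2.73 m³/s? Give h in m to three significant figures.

0.561 m

h − h₀ = (Q/C)^(1/b) = (2.73/22.3)^(1/2.12) = 0.3713 m
h = 0.19 + 0.3713 = 0.5613 m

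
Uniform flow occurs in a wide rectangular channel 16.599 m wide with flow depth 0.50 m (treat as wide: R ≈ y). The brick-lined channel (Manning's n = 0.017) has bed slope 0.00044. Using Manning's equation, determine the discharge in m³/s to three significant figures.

A = b·y = 16.599 × 0.50 = 8.300 m²
Wide channel: R ≈ y = 0.50 m
Q = (1/n)·A·R^(2/3)·S^(1/2) = (1/0.017) × 8.300 × 0.5000^(2/3) × 0.00044^(1/2) = 6.451 m³/s

6.45 m³/s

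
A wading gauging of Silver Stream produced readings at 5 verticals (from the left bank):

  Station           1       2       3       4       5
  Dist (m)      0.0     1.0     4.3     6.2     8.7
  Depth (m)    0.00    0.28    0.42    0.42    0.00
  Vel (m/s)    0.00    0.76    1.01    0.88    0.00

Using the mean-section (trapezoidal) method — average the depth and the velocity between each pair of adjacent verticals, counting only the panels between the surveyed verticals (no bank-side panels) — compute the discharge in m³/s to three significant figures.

Panel 1-2: Δb = 1 m, d̄ = (0.00+0.28)/2 = 0.14, v̄ = (0.00+0.76)/2 = 0.38 → q = 1×0.14×0.38 = 0.05320 m³/s
Panel 2-3: Δb = 3.3 m, d̄ = (0.28+0.42)/2 = 0.35, v̄ = (0.76+1.01)/2 = 0.885 → q = 3.3×0.35×0.885 = 1.022 m³/s
Panel 3-4: Δb = 1.9 m, d̄ = (0.42+0.42)/2 = 0.42, v̄ = (1.01+0.88)/2 = 0.945 → q = 1.9×0.42×0.945 = 0.7541 m³/s
Panel 4-5: Δb = 2.5 m, d̄ = (0.42+0.00)/2 = 0.21, v̄ = (0.88+0.00)/2 = 0.44 → q = 2.5×0.21×0.44 = 0.2310 m³/s
Q = Σ q = 2.060 m³/s

2.06 m³/s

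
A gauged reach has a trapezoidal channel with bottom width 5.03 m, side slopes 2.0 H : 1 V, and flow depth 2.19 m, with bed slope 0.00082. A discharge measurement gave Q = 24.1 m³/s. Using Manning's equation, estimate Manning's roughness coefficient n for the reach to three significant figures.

0.0305

A = (b + z·y)·y = (5.03 + 2.0×2.19)×2.19 = 20.61 m²
P = b + 2y√(1+z²) = 5.03 + 2×2.19×√(1+2.0²) = 14.82 m
R = A/P = 20.61/14.82 = 1.390 m
n = (1/Q)·A·R^(2/3)·S^(1/2) = (1/24.1) × 20.61 × 1.246 × 0.02864 = 0.03050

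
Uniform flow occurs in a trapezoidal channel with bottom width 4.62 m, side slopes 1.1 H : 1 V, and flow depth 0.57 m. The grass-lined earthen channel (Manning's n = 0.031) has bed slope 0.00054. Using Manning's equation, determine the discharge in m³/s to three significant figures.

1.36 m³/s

A = (b + z·y)·y = (4.62 + 1.1×0.57)×0.57 = 2.991 m²
P = b + 2y√(1+z²) = 4.62 + 2×0.57×√(1+1.1²) = 6.315 m
R = A/P = 2.991/6.315 = 0.4736 m
Q = (1/n)·A·R^(2/3)·S^(1/2) = (1/0.031) × 2.991 × 0.4736^(2/3) × 0.00054^(1/2) = 1.362 m³/s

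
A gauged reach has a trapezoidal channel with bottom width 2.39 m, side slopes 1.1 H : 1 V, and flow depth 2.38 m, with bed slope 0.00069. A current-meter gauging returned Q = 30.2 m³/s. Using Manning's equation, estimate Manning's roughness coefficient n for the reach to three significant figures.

A = (b + z·y)·y = (2.39 + 1.1×2.38)×2.38 = 11.92 m²
P = b + 2y√(1+z²) = 2.39 + 2×2.38×√(1+1.1²) = 9.466 m
R = A/P = 11.92/9.466 = 1.259 m
n = (1/Q)·A·R^(2/3)·S^(1/2) = (1/30.2) × 11.92 × 1.166 × 0.02627 = 0.01209

0.0121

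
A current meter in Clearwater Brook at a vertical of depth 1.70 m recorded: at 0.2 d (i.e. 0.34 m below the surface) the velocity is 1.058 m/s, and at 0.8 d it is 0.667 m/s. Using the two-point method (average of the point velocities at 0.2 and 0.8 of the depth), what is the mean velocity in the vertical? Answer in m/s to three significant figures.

v̄ = (1.058 + 0.667) / 2 = 0.8625 m/s

0.863 m/s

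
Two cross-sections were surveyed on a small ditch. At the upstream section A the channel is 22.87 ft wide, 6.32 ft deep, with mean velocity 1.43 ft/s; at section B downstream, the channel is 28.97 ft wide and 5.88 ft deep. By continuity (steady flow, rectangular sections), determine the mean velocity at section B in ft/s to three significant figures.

Q = A₁V₁ = (22.87×6.32) × 1.43 = 206.7 ft³/s
A₂ = 28.97 × 5.88 = 170.3 ft²
V₂ = Q/A₂ = 206.7/170.3 = 1.213 ft/s

1.21 ft/s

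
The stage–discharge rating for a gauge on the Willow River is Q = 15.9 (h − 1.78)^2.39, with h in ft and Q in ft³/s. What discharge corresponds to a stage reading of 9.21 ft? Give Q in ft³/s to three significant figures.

1920 ft³/s

Q = 15.9 × (9.21 − 1.78)^2.39 = 15.9 × 7.43^2.39 = 1919 ft³/s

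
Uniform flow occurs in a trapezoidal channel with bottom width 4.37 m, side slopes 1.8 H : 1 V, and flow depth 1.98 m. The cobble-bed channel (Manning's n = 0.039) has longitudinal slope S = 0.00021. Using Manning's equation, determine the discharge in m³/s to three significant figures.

A = (b + z·y)·y = (4.37 + 1.8×1.98)×1.98 = 15.71 m²
P = b + 2y√(1+z²) = 4.37 + 2×1.98×√(1+1.8²) = 12.52 m
R = A/P = 15.71/12.52 = 1.254 m
Q = (1/n)·A·R^(2/3)·S^(1/2) = (1/0.039) × 15.71 × 1.254^(2/3) × 0.00021^(1/2) = 6.789 m³/s

6.79 m³/s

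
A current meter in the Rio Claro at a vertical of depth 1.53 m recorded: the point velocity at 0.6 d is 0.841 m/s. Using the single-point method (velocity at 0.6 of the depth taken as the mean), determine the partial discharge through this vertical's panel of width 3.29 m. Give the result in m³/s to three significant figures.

v̄ = v₀.₆ = 0.841 m/s
q = v̄ × d × w = 0.8410 × 1.53 × 3.29 = 4.233 m³/s

4.23 m³/s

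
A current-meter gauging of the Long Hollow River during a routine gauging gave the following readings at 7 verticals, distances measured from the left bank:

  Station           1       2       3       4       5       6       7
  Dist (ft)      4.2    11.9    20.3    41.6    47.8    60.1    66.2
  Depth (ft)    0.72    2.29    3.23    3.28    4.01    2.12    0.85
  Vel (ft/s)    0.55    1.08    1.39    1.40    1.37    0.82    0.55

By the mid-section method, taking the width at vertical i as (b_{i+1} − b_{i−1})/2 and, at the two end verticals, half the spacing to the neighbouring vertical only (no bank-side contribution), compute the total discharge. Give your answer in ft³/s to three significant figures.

w_1 = (11.9 − 4.2)/2 = 3.85 ft; q_1 = 0.55 × 0.72 × 3.85 = 1.525 ft³/s
w_2 = (20.3 − 4.2)/2 = 8.05 ft; q_2 = 1.08 × 2.29 × 8.05 = 19.91 ft³/s
w_3 = (41.6 − 11.9)/2 = 14.85 ft; q_3 = 1.39 × 3.23 × 14.85 = 66.67 ft³/s
w_4 = (47.8 − 20.3)/2 = 13.75 ft; q_4 = 1.40 × 3.28 × 13.75 = 63.14 ft³/s
w_5 = (60.1 − 41.6)/2 = 9.25 ft; q_5 = 1.37 × 4.01 × 9.25 = 50.82 ft³/s
w_6 = (66.2 − 47.8)/2 = 9.2 ft; q_6 = 0.82 × 2.12 × 9.2 = 15.99 ft³/s
w_7 = (66.2 − 60.1)/2 = 3.05 ft; q_7 = 0.55 × 0.85 × 3.05 = 1.426 ft³/s
Q = Σ qᵢ = 219.5 ft³/s

219 ft³/s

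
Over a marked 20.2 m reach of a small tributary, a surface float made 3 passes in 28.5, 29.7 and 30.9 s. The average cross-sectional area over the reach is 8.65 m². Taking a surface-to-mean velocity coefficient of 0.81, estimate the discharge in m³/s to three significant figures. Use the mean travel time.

4.77 m³/s

t̄ = (28.5 + 29.7 + 30.9) / 3 = 29.7 s
v_surface = L / t̄ = 20.2 / 29.7 = 0.6801 m/s
v_mean = 0.81 × 0.6801 = 0.5509 m/s
Q = A × v_mean = 8.65 × 0.5509 = 4.765 m³/s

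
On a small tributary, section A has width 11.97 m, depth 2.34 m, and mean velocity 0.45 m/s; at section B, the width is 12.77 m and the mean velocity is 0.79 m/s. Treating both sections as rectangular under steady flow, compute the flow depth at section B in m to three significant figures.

1.25 m

Q = A₁V₁ = (11.97×2.34) × 0.45 = 12.60 m³/s
d₂ = Q/(b₂ V₂) = 12.60/(12.77×0.79) = 1.249 m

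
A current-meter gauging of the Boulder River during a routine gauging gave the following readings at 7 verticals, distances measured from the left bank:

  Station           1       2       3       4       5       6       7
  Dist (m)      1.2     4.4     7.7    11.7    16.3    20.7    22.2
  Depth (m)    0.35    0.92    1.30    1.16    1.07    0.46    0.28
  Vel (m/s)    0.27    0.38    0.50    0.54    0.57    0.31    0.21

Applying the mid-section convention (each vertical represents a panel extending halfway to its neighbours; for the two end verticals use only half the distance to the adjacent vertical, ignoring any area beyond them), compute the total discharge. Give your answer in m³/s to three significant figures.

w_1 = (4.4 − 1.2)/2 = 1.6 m; q_1 = 0.27 × 0.35 × 1.6 = 0.1512 m³/s
w_2 = (7.7 − 1.2)/2 = 3.25 m; q_2 = 0.38 × 0.92 × 3.25 = 1.136 m³/s
w_3 = (11.7 − 4.4)/2 = 3.65 m; q_3 = 0.50 × 1.30 × 3.65 = 2.373 m³/s
w_4 = (16.3 − 7.7)/2 = 4.3 m; q_4 = 0.54 × 1.16 × 4.3 = 2.694 m³/s
w_5 = (20.7 − 11.7)/2 = 4.5 m; q_5 = 0.57 × 1.07 × 4.5 = 2.745 m³/s
w_6 = (22.2 − 16.3)/2 = 2.95 m; q_6 = 0.31 × 0.46 × 2.95 = 0.4207 m³/s
w_7 = (22.2 − 20.7)/2 = 0.75 m; q_7 = 0.21 × 0.28 × 0.75 = 0.04410 m³/s
Q = Σ qᵢ = 9.563 m³/s

9.56 m³/s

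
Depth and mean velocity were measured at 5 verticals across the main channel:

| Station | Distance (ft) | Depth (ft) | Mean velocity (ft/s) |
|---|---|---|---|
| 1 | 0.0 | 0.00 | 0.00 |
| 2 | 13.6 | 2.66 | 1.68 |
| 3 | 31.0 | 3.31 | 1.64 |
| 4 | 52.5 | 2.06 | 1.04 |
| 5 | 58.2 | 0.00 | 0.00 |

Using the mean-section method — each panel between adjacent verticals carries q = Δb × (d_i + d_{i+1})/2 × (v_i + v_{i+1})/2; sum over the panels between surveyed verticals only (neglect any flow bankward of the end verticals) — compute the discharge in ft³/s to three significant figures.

Panel 1-2: Δb = 13.6 ft, d̄ = (0.00+2.66)/2 = 1.33, v̄ = (0.00+1.68)/2 = 0.84 → q = 13.6×1.33×0.84 = 15.19 ft³/s
Panel 2-3: Δb = 17.4 ft, d̄ = (2.66+3.31)/2 = 2.985, v̄ = (1.68+1.64)/2 = 1.66 → q = 17.4×2.985×1.66 = 86.22 ft³/s
Panel 3-4: Δb = 21.5 ft, d̄ = (3.31+2.06)/2 = 2.685, v̄ = (1.64+1.04)/2 = 1.34 → q = 21.5×2.685×1.34 = 77.35 ft³/s
Panel 4-5: Δb = 5.7 ft, d̄ = (2.06+0.00)/2 = 1.03, v̄ = (1.04+0.00)/2 = 0.52 → q = 5.7×1.03×0.52 = 3.053 ft³/s
Q = Σ q = 181.8 ft³/s

182 ft³/s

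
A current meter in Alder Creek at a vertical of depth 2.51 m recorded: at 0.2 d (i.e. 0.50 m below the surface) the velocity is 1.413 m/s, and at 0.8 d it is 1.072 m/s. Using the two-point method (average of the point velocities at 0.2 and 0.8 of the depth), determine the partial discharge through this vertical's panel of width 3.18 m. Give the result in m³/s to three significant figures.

9.92 m³/s

v̄ = (1.413 + 1.072) / 2 = 1.243 m/s
q = v̄ × d × w = 1.243 × 2.51 × 3.18 = 9.917 m³/s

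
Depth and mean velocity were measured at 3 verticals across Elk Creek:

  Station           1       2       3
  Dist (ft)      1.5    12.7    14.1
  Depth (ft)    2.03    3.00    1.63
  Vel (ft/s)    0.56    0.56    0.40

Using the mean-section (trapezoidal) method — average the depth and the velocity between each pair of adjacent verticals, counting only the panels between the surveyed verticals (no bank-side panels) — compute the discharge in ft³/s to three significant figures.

Panel 1-2: Δb = 11.2 ft, d̄ = (2.03+3.00)/2 = 2.515, v̄ = (0.56+0.56)/2 = 0.56 → q = 11.2×2.515×0.56 = 15.77 ft³/s
Panel 2-3: Δb = 1.4 ft, d̄ = (3.00+1.63)/2 = 2.315, v̄ = (0.56+0.40)/2 = 0.48 → q = 1.4×2.315×0.48 = 1.556 ft³/s
Q = Σ q = 17.33 ft³/s

17.3 ft³/s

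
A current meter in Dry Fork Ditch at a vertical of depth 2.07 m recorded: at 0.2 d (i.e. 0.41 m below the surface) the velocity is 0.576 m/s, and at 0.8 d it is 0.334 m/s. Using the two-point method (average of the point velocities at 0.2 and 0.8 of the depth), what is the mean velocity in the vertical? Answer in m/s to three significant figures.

0.455 m/s

v̄ = (0.576 + 0.334) / 2 = 0.4550 m/s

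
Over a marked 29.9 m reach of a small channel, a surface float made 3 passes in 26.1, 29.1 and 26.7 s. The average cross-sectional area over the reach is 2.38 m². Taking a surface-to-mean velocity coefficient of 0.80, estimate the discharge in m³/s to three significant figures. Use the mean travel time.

t̄ = (26.1 + 29.1 + 26.7) / 3 = 27.3 s
v_surface = L / t̄ = 29.9 / 27.3 = 1.095 m/s
v_mean = 0.80 × 1.095 = 0.8762 m/s
Q = A × v_mean = 2.38 × 0.8762 = 2.085 m³/s

2.09 m³/s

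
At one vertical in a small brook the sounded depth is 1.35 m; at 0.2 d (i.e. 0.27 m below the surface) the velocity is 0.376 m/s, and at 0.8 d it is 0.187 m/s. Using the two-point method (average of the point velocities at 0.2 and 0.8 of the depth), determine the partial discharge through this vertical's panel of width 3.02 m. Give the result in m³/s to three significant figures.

1.15 m³/s

v̄ = (0.376 + 0.187) / 2 = 0.2815 m/s
q = v̄ × d × w = 0.2815 × 1.35 × 3.02 = 1.148 m³/s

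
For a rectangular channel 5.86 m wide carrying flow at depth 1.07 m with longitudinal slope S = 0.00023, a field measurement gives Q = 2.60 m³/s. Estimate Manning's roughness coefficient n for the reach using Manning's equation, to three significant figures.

A = b·y = 5.86 × 1.07 = 6.270 m²
P = b + 2y = 5.86 + 2×1.07 = 8.000 m
R = A/P = 6.270/8.000 = 0.7838 m
n = (1/Q)·A·R^(2/3)·S^(1/2) = (1/2.60) × 6.270 × 0.8501 × 0.01517 = 0.03109

0.0311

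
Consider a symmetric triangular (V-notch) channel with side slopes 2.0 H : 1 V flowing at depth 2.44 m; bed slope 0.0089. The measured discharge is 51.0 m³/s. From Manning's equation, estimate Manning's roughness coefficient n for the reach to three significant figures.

0.0233

A = z·y² = 2.0×2.44² = 11.91 m²
P = 2y√(1+z²) = 2×2.44×√(1+2.0²) = 10.91 m
R = A/P = 11.91/10.91 = 1.091 m
n = (1/Q)·A·R^(2/3)·S^(1/2) = (1/51.0) × 11.91 × 1.060 × 0.09434 = 0.02335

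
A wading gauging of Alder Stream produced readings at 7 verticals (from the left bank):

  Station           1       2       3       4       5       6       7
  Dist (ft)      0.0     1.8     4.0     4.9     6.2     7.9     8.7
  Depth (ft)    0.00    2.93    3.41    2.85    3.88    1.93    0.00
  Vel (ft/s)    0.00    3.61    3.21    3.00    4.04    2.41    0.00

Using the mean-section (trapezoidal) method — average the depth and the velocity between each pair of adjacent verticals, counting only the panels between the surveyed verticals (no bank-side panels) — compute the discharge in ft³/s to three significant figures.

69.5 ft³/s

Panel 1-2: Δb = 1.8 ft, d̄ = (0.00+2.93)/2 = 1.465, v̄ = (0.00+3.61)/2 = 1.805 → q = 1.8×1.465×1.805 = 4.760 ft³/s
Panel 2-3: Δb = 2.2 ft, d̄ = (2.93+3.41)/2 = 3.17, v̄ = (3.61+3.21)/2 = 3.41 → q = 2.2×3.17×3.41 = 23.78 ft³/s
Panel 3-4: Δb = 0.9 ft, d̄ = (3.41+2.85)/2 = 3.13, v̄ = (3.21+3.00)/2 = 3.105 → q = 0.9×3.13×3.105 = 8.747 ft³/s
Panel 4-5: Δb = 1.3 ft, d̄ = (2.85+3.88)/2 = 3.365, v̄ = (3.00+4.04)/2 = 3.52 → q = 1.3×3.365×3.52 = 15.40 ft³/s
Panel 5-6: Δb = 1.7 ft, d̄ = (3.88+1.93)/2 = 2.905, v̄ = (4.04+2.41)/2 = 3.225 → q = 1.7×2.905×3.225 = 15.93 ft³/s
Panel 6-7: Δb = 0.8 ft, d̄ = (1.93+0.00)/2 = 0.965, v̄ = (2.41+0.00)/2 = 1.205 → q = 0.8×0.965×1.205 = 0.9303 ft³/s
Q = Σ q = 69.54 ft³/s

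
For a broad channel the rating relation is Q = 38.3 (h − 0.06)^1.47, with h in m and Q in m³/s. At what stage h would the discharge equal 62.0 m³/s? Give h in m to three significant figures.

1.45 m

h − h₀ = (Q/C)^(1/b) = (62.0/38.3)^(1/1.47) = 1.388 m
h = 0.06 + 1.388 = 1.448 m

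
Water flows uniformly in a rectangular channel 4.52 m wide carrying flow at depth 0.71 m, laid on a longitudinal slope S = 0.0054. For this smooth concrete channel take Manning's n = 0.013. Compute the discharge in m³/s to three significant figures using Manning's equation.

A = b·y = 4.52 × 0.71 = 3.209 m²
P = b + 2y = 4.52 + 2×0.71 = 5.940 m
R = A/P = 3.209/5.940 = 0.5403 m
Q = (1/n)·A·R^(2/3)·S^(1/2) = (1/0.013) × 3.209 × 0.5403^(2/3) × 0.0054^(1/2) = 12.03 m³/s

12.0 m³/s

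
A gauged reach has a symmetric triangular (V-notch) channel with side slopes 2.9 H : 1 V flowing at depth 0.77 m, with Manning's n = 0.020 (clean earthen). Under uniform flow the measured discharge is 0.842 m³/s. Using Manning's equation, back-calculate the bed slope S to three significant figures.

0.000369

A = z·y² = 2.9×0.77² = 1.719 m²
P = 2y√(1+z²) = 2×0.77×√(1+2.9²) = 4.724 m
R = A/P = 1.719/4.724 = 0.3640 m
S = (Q·n / (1·A·R^(2/3)))² = (0.842×0.020 / (1×1.719×0.5098))² = 0.0003691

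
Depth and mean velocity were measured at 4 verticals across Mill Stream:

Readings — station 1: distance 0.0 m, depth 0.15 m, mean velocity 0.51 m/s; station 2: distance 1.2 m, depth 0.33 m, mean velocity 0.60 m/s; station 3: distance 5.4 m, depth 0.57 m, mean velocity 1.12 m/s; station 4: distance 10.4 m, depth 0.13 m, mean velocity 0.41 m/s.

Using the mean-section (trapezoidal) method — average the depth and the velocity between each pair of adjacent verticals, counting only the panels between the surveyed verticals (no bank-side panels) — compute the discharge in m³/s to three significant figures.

Panel 1-2: Δb = 1.2 m, d̄ = (0.15+0.33)/2 = 0.24, v̄ = (0.51+0.60)/2 = 0.555 → q = 1.2×0.24×0.555 = 0.1598 m³/s
Panel 2-3: Δb = 4.2 m, d̄ = (0.33+0.57)/2 = 0.45, v̄ = (0.60+1.12)/2 = 0.86 → q = 4.2×0.45×0.86 = 1.625 m³/s
Panel 3-4: Δb = 5 m, d̄ = (0.57+0.13)/2 = 0.35, v̄ = (1.12+0.41)/2 = 0.765 → q = 5×0.35×0.765 = 1.339 m³/s
Q = Σ q = 3.124 m³/s

3.12 m³/s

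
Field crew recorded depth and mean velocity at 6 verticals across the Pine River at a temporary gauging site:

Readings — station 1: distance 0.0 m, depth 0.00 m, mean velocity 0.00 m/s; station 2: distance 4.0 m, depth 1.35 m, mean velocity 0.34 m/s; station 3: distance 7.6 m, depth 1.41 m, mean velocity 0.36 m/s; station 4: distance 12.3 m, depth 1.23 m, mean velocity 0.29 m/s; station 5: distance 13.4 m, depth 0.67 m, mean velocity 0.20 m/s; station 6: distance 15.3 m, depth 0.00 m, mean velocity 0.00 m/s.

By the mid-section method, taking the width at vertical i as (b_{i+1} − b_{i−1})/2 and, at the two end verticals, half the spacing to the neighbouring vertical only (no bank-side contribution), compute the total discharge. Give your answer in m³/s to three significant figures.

5.09 m³/s

w_2 = (7.6 − 0.0)/2 = 3.8 m; q_2 = 0.34 × 1.35 × 3.8 = 1.744 m³/s
w_3 = (12.3 − 4.0)/2 = 4.15 m; q_3 = 0.36 × 1.41 × 4.15 = 2.107 m³/s
w_4 = (13.4 − 7.6)/2 = 2.9 m; q_4 = 0.29 × 1.23 × 2.9 = 1.034 m³/s
w_5 = (15.3 − 12.3)/2 = 1.5 m; q_5 = 0.20 × 0.67 × 1.5 = 0.2010 m³/s
Stations 1, 6 contribute zero (depth or velocity is 0).
Q = Σ qᵢ = 5.086 m³/s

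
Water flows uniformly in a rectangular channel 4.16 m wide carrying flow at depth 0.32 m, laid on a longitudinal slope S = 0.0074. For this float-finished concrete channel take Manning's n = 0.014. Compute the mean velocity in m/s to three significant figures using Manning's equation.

A = b·y = 4.16 × 0.32 = 1.331 m²
P = b + 2y = 4.16 + 2×0.32 = 4.800 m
R = A/P = 1.331/4.800 = 0.2773 m
Q = (1/n)·A·R^(2/3)·S^(1/2) = (1/0.014) × 1.331 × 0.2773^(2/3) × 0.0074^(1/2) = 3.479 m³/s
V = Q/A = 3.479/1.331 = 2.613 m/s

2.61 m/s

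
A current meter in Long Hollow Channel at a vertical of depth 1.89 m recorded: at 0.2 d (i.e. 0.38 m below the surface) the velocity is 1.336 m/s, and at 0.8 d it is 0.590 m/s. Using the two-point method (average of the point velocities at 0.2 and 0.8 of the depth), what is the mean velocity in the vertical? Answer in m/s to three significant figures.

0.963 m/s

v̄ = (1.336 + 0.590) / 2 = 0.9630 m/s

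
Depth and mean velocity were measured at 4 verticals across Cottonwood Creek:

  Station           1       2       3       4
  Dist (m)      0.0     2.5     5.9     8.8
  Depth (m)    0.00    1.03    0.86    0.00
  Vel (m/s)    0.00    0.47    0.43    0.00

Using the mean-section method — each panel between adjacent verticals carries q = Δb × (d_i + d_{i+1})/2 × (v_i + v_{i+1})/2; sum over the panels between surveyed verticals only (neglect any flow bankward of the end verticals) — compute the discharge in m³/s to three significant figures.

Panel 1-2: Δb = 2.5 m, d̄ = (0.00+1.03)/2 = 0.515, v̄ = (0.00+0.47)/2 = 0.235 → q = 2.5×0.515×0.235 = 0.3026 m³/s
Panel 2-3: Δb = 3.4 m, d̄ = (1.03+0.86)/2 = 0.945, v̄ = (0.47+0.43)/2 = 0.45 → q = 3.4×0.945×0.45 = 1.446 m³/s
Panel 3-4: Δb = 2.9 m, d̄ = (0.86+0.00)/2 = 0.43, v̄ = (0.43+0.00)/2 = 0.215 → q = 2.9×0.43×0.215 = 0.2681 m³/s
Q = Σ q = 2.017 m³/s

2.02 m³/s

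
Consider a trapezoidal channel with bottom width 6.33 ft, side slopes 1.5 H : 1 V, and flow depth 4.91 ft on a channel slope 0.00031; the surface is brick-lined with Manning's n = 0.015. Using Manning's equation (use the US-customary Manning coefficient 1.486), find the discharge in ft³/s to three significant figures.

A = (b + z·y)·y = (6.33 + 1.5×4.91)×4.91 = 67.24 ft²
P = b + 2y√(1+z²) = 6.33 + 2×4.91×√(1+1.5²) = 24.03 ft
R = A/P = 67.24/24.03 = 2.798 ft
Q = (1.486/n)·A·R^(2/3)·S^(1/2) = (1.486/0.015) × 67.24 × 2.798^(2/3) × 0.00031^(1/2) = 232.9 ft³/s

233 ft³/s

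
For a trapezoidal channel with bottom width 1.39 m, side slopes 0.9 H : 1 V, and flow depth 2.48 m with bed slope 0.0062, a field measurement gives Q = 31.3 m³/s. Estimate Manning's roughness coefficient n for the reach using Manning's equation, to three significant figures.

0.0243

A = (b + z·y)·y = (1.39 + 0.9×2.48)×2.48 = 8.983 m²
P = b + 2y√(1+z²) = 1.39 + 2×2.48×√(1+0.9²) = 8.063 m
R = A/P = 8.983/8.063 = 1.114 m
n = (1/Q)·A·R^(2/3)·S^(1/2) = (1/31.3) × 8.983 × 1.075 × 0.07874 = 0.02428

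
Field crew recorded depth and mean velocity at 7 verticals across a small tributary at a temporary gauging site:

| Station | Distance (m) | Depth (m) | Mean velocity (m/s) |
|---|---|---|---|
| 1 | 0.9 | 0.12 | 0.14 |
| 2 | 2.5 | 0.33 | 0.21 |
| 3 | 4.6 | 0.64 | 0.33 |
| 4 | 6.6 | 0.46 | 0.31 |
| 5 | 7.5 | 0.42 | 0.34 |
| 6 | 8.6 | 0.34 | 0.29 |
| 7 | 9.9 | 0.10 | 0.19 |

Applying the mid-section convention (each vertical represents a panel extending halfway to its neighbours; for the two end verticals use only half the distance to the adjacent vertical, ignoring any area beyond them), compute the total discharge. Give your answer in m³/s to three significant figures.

w_1 = (2.5 − 0.9)/2 = 0.8 m; q_1 = 0.14 × 0.12 × 0.8 = 0.01344 m³/s
w_2 = (4.6 − 0.9)/2 = 1.85 m; q_2 = 0.21 × 0.33 × 1.85 = 0.1282 m³/s
w_3 = (6.6 − 2.5)/2 = 2.05 m; q_3 = 0.33 × 0.64 × 2.05 = 0.4330 m³/s
w_4 = (7.5 − 4.6)/2 = 1.45 m; q_4 = 0.31 × 0.46 × 1.45 = 0.2068 m³/s
w_5 = (8.6 − 6.6)/2 = 1 m; q_5 = 0.34 × 0.42 × 1 = 0.1428 m³/s
w_6 = (9.9 − 7.5)/2 = 1.2 m; q_6 = 0.29 × 0.34 × 1.2 = 0.1183 m³/s
w_7 = (9.9 − 8.6)/2 = 0.65 m; q_7 = 0.19 × 0.10 × 0.65 = 0.01235 m³/s
Q = Σ qᵢ = 1.055 m³/s

1.05 m³/s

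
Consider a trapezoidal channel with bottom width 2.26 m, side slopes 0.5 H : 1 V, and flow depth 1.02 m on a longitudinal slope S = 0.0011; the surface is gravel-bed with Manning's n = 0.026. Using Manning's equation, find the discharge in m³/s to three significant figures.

2.63 m³/s

A = (b + z·y)·y = (2.26 + 0.5×1.02)×1.02 = 2.825 m²
P = b + 2y√(1+z²) = 2.26 + 2×1.02×√(1+0.5²) = 4.541 m
R = A/P = 2.825/4.541 = 0.6222 m
Q = (1/n)·A·R^(2/3)·S^(1/2) = (1/0.026) × 2.825 × 0.6222^(2/3) × 0.0011^(1/2) = 2.627 m³/s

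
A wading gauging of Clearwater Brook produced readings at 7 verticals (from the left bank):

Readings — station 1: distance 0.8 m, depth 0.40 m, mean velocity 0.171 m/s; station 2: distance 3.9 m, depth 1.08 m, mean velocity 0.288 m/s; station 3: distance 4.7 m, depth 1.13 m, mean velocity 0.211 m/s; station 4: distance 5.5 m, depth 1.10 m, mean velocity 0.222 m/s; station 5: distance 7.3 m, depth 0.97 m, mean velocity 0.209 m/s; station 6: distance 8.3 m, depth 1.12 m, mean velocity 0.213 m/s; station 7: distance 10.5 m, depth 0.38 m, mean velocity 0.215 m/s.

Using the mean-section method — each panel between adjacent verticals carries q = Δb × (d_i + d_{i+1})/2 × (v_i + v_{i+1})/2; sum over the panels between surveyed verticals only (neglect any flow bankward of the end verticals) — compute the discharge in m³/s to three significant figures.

Panel 1-2: Δb = 3.1 m, d̄ = (0.40+1.08)/2 = 0.74, v̄ = (0.171+0.288)/2 = 0.2295 → q = 3.1×0.74×0.2295 = 0.5265 m³/s
Panel 2-3: Δb = 0.8 m, d̄ = (1.08+1.13)/2 = 1.105, v̄ = (0.288+0.211)/2 = 0.2495 → q = 0.8×1.105×0.2495 = 0.2206 m³/s
Panel 3-4: Δb = 0.8 m, d̄ = (1.13+1.10)/2 = 1.115, v̄ = (0.211+0.222)/2 = 0.2165 → q = 0.8×1.115×0.2165 = 0.1931 m³/s
Panel 4-5: Δb = 1.8 m, d̄ = (1.10+0.97)/2 = 1.035, v̄ = (0.222+0.209)/2 = 0.2155 → q = 1.8×1.035×0.2155 = 0.4015 m³/s
Panel 5-6: Δb = 1 m, d̄ = (0.97+1.12)/2 = 1.045, v̄ = (0.209+0.213)/2 = 0.211 → q = 1×1.045×0.211 = 0.2205 m³/s
Panel 6-7: Δb = 2.2 m, d̄ = (1.12+0.38)/2 = 0.75, v̄ = (0.213+0.215)/2 = 0.214 → q = 2.2×0.75×0.214 = 0.3531 m³/s
Q = Σ q = 1.915 m³/s

1.92 m³/s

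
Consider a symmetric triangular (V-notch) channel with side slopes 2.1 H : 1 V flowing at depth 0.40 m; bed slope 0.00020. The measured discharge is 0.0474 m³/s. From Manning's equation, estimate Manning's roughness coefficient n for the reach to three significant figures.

A = z·y² = 2.1×0.40² = 0.3360 m²
P = 2y√(1+z²) = 2×0.40×√(1+2.1²) = 1.861 m
R = A/P = 0.3360/1.861 = 0.1806 m
n = (1/Q)·A·R^(2/3)·S^(1/2) = (1/0.0474) × 0.3360 × 0.3195 × 0.01414 = 0.03203

0.0320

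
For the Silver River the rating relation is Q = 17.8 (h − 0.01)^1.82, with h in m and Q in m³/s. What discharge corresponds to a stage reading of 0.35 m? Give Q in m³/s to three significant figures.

Q = 17.8 × (0.35 − 0.01)^1.82 = 17.8 × 0.34^1.82 = 2.499 m³/s

2.50 m³/s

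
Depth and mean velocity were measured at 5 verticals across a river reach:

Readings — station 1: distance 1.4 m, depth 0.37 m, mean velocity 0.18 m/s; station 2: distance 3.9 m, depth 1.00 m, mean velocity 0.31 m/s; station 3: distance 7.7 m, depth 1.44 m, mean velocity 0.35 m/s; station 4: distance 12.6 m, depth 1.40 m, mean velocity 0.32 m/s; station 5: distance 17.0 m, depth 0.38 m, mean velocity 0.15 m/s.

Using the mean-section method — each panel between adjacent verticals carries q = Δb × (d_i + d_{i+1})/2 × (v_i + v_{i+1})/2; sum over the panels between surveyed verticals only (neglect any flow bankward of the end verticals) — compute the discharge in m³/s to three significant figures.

Panel 1-2: Δb = 2.5 m, d̄ = (0.37+1.00)/2 = 0.685, v̄ = (0.18+0.31)/2 = 0.245 → q = 2.5×0.685×0.245 = 0.4196 m³/s
Panel 2-3: Δb = 3.8 m, d̄ = (1.00+1.44)/2 = 1.22, v̄ = (0.31+0.35)/2 = 0.33 → q = 3.8×1.22×0.33 = 1.530 m³/s
Panel 3-4: Δb = 4.9 m, d̄ = (1.44+1.40)/2 = 1.42, v̄ = (0.35+0.32)/2 = 0.335 → q = 4.9×1.42×0.335 = 2.331 m³/s
Panel 4-5: Δb = 4.4 m, d̄ = (1.40+0.38)/2 = 0.89, v̄ = (0.32+0.15)/2 = 0.235 → q = 4.4×0.89×0.235 = 0.9203 m³/s
Q = Σ q = 5.201 m³/s

5.20 m³/s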